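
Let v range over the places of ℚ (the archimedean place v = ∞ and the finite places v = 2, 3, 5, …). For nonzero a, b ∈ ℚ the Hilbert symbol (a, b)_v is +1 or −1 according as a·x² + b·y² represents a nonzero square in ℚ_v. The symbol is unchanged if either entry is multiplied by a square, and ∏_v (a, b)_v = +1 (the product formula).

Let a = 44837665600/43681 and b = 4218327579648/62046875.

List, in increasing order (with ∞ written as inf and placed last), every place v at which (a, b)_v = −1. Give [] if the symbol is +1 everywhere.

(a, b) ≡ (571909, 18872997) mod (ℚ^×)²; places V = {2, 3, 5, 7, 11, 13, 19, 29, 37, 41, ∞}.
(a,b)_29: α=1, u≡6; β=1, v≡1 (mod 29); (6|29)=+1, (1|29)=+1; sign (−1)^0·+1^1·+1^1 = +1.
(a,b)_∞: sgn(571909)=+, sgn(18872997)=+, so +1.
(a,b)_5: α=2, u≡4; β=-6, v≡3 (mod 5); (4|5)=+1, (3|5)=-1; sign (−1)^0·+1^-6·-1^2 = +1.
(a,b)_3: α=0, u≡1; β=1, v≡2 (mod 3); (1|3)=+1, (2|3)=-1; sign (−1)^0·+1^1·-1^0 = +1.
(a,b)_19: α=-2, u≡5; β=-2, v≡2 (mod 19); (5|19)=+1, (2|19)=-1; sign (−1)^0·+1^-2·-1^-2 = +1.
(a,b)_11: α=-2, u≡10; β=-1, v≡6 (mod 11); (10|11)=-1, (6|11)=-1; sign (−1)^0·-1^-1·-1^-2 = -1.
(a,b)_41: α=1, u≡25; β=1, v≡31 (mod 41); (25|41)=+1, (31|41)=+1; sign (−1)^0·+1^1·+1^1 = +1.
(a,b)_13: α=1, u≡10; β=1, v≡7 (mod 13); (10|13)=+1, (7|13)=-1; sign (−1)^0·+1^1·-1^1 = -1.
(a,b)_37: α=1, u≡33; β=1, v≡7 (mod 37); (33|37)=+1, (7|37)=+1; sign (−1)^0·+1^1·+1^1 = +1.
(a,b)_7: α=2, u≡1; β=4, v≡6 (mod 7); (1|7)=+1, (6|7)=-1; sign (−1)^0·+1^4·-1^2 = +1.
(a,b)_2: α=6, β=10; u≡5, v≡5 (mod 8); ε(u)ε(v)=0·0, αω(v)=6·1, βω(u)=10·1; sum ≡ 0  ⇒  +1.
|Ram(571909, 18872997)| = 2, even; anisotropic at {11, 13}.

[11, 13]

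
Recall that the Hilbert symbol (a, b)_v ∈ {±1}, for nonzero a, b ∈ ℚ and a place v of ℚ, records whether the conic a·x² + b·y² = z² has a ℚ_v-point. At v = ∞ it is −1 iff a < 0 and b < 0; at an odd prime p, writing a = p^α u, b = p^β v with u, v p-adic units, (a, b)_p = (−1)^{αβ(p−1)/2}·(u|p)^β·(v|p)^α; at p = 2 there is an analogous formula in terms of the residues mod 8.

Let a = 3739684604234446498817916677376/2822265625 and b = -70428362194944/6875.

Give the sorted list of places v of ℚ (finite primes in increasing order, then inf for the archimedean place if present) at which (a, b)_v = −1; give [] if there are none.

[37, 41]

Mod squares: a ≡ 50061, b ≡ -383801. Check v ∈ {∞, 2, 3, 5, 11, 13, 17, 23, 29, 37, 41}.
v=17: a=17^-2·(≡13), b=17^0·(≡8) mod 17; (13|17)=+1, (8|17)=+1; (−1)^{-2·0·8}·(+1)^0·(+1)^-2 = +1.
v=∞: 50061 > 0 and -383801 < 0  ⇒  (a,b)_∞ = +1.
v=37: a=37^3·(≡34), b=37^1·(≡14) mod 37; (34|37)=+1, (14|37)=-1; (−1)^{3·1·18}·(+1)^1·(-1)^3 = -1.
v=11: a=11^1·(≡8), b=11^-1·(≡3) mod 11; (8|11)=-1, (3|11)=+1; (−1)^{1·-1·5}·(-1)^-1·(+1)^1 = +1.
v=13: a=13^6·(≡6), b=13^2·(≡11) mod 13; (6|13)=-1, (11|13)=-1; (−1)^{6·2·6}·(-1)^2·(-1)^6 = +1.
v=3: a=3^11·(≡1), b=3^6·(≡1) mod 3; (1|3)=+1, (1|3)=+1; (−1)^{11·6·1}·(+1)^6·(+1)^11 = +1.
v=5: a=5^-10·(≡4), b=5^-4·(≡1) mod 5; (4|5)=+1, (1|5)=+1; (−1)^{-10·-4·2}·(+1)^-4·(+1)^-10 = +1.
v=2: v_2(a)=8, v_2(b)=14; units ≡ 5, 7 (mod 8); ε·ε+αω+βω = 0·1+8·0+14·1 ≡ 0  ⇒  (a,b)_2 = +1.
v=23: a=23^2·(≡1), b=23^1·(≡17) mod 23; (1|23)=+1, (17|23)=-1; (−1)^{2·1·11}·(+1)^1·(-1)^2 = +1.
v=29: a=29^2·(≡16), b=29^0·(≡18) mod 29; (16|29)=+1, (18|29)=-1; (−1)^{2·0·14}·(+1)^0·(-1)^2 = +1.
v=41: a=41^3·(≡33), b=41^1·(≡17) mod 41; (33|41)=+1, (17|41)=-1; (−1)^{3·1·20}·(+1)^1·(-1)^3 = -1.
|Ram(50061, -383801)| = 2, even; anisotropic at {37, 41}.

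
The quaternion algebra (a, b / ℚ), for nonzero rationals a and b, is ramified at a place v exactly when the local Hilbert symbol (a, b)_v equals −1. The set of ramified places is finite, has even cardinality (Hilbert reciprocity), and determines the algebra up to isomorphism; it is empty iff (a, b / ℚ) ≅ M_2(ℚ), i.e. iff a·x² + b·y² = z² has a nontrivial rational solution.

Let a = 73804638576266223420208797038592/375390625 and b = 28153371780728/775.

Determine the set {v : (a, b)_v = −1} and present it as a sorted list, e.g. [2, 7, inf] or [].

[43, 53]

(a, b) ≡ (186878, 5793218) mod (ℚ^×)²; places V = {2, 3, 5, 17, 19, 31, 41, 43, 53, ∞}.
(a,b)_43: α=3, u≡12; β=1, v≡8 (mod 43); (12|43)=-1, (8|43)=-1; sign (−1)^1·-1^1·-1^3 = -1.
(a,b)_53: α=3, u≡28; β=1, v≡22 (mod 53); (28|53)=+1, (22|53)=-1; sign (−1)^0·+1^1·-1^3 = -1.
(a,b)_17: α=2, u≡10; β=2, v≡8 (mod 17); (10|17)=-1, (8|17)=+1; sign (−1)^0·-1^2·+1^2 = +1.
(a,b)_19: α=8, u≡2; β=4, v≡5 (mod 19); (2|19)=-1, (5|19)=+1; sign (−1)^0·-1^4·+1^8 = +1.
(a,b)_31: α=-2, u≡9; β=-1, v≡14 (mod 31); (9|31)=+1, (14|31)=+1; sign (−1)^0·+1^-1·+1^-2 = +1.
(a,b)_∞: sgn(186878)=+, sgn(5793218)=+, so +1.
(a,b)_2: α=11, β=3; u≡7, v≡1 (mod 8); ε(u)ε(v)=1·0, αω(v)=11·0, βω(u)=3·0; sum ≡ 0  ⇒  +1.
(a,b)_41: α=3, u≡35; β=1, v≡6 (mod 41); (35|41)=-1, (6|41)=-1; sign (−1)^0·-1^1·-1^3 = +1.
(a,b)_3: α=2, u≡2; β=0, v≡2 (mod 3); (2|3)=-1, (2|3)=-1; sign (−1)^0·-1^0·-1^2 = +1.
(a,b)_5: α=-8, u≡2; β=-2, v≡3 (mod 5); (2|5)=-1, (3|5)=-1; sign (−1)^0·-1^-2·-1^-8 = +1.
(186878, 5793218 / ℚ) ramifies at {43, 53}: a division algebra.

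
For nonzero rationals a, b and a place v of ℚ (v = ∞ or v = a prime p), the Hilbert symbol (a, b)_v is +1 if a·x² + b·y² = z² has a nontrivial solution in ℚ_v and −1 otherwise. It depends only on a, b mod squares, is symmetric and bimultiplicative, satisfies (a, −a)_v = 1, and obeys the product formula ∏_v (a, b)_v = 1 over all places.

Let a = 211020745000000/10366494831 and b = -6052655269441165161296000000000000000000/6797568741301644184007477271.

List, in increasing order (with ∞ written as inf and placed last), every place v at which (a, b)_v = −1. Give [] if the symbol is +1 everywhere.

(a, b) ≡ (255255, -51051) mod (ℚ^×)²; places V = {2, 3, 5, 7, 11, 13, 17, 19, 23, 29, 31, 37, ∞}.
(a,b)_29: α=-2, u≡26; β=-4, v≡14 (mod 29); (26|29)=-1, (14|29)=-1; sign (−1)^0·-1^-4·-1^-2 = +1.
(a,b)_7: α=-3, u≡2; β=-5, v≡2 (mod 7); (2|7)=+1, (2|7)=+1; sign (−1)^1·+1^-5·+1^-3 = -1.
(a,b)_17: α=1, u≡9; β=3, v≡3 (mod 17); (9|17)=+1, (3|17)=-1; sign (−1)^0·+1^3·-1^1 = -1.
(a,b)_5: α=7, u≡1; β=18, v≡1 (mod 5); (1|5)=+1, (1|5)=+1; sign (−1)^0·+1^18·+1^7 = +1.
(a,b)_2: α=6, β=22; u≡7, v≡5 (mod 8); ε(u)ε(v)=1·0, αω(v)=6·1, βω(u)=22·0; sum ≡ 0  ⇒  +1.
(a,b)_∞: sgn(255255)=+, sgn(-51051)=−, so +1.
(a,b)_19: α=2, u≡17; β=4, v≡10 (mod 19); (17|19)=+1, (10|19)=-1; sign (−1)^0·+1^4·-1^2 = +1.
(a,b)_13: α=1, u≡8; β=3, v≡10 (mod 13); (8|13)=-1, (10|13)=+1; sign (−1)^0·-1^3·+1^1 = -1.
(a,b)_37: α=0, u≡23; β=-2, v≡28 (mod 37); (23|37)=-1, (28|37)=+1; sign (−1)^0·-1^-2·+1^0 = +1.
(a,b)_11: α=-3, u≡2; β=-9, v≡3 (mod 11); (2|11)=-1, (3|11)=+1; sign (−1)^1·-1^-9·+1^-3 = +1.
(a,b)_3: α=-3, u≡2; β=-11, v≡2 (mod 3); (2|3)=-1, (2|3)=-1; sign (−1)^1·-1^-11·-1^-3 = -1.
(a,b)_23: α=2, u≡18; β=4, v≡8 (mod 23); (18|23)=+1, (8|23)=+1; sign (−1)^0·+1^4·+1^2 = +1.
(a,b)_31: α=0, u≡25; β=2, v≡17 (mod 31); (25|31)=+1, (17|31)=-1; sign (−1)^0·+1^2·-1^0 = +1.
Ram(255255, -51051) = {3, 7, 13, 17}; no ℚ_3-point on the conic.

[3, 7, 13, 17]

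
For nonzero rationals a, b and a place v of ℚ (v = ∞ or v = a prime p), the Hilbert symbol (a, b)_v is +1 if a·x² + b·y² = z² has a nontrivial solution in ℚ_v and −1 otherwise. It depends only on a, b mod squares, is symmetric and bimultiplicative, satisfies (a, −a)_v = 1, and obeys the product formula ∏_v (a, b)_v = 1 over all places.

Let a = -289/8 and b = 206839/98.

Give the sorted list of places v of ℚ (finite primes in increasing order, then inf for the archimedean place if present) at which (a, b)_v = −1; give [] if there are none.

[2, 23]

Mod squares: a ≡ -2, b ≡ 782. Check v ∈ {∞, 2, 7, 17, 23}.
v=7: a=7^0·(≡5), b=7^-2·(≡5) mod 7; (5|7)=-1, (5|7)=-1; (−1)^{0·-2·3}·(-1)^-2·(-1)^0 = +1.
v=17: a=17^2·(≡2), b=17^1·(≡14) mod 17; (2|17)=+1, (14|17)=-1; (−1)^{2·1·8}·(+1)^1·(-1)^2 = +1.
v=2: v_2(a)=-3, v_2(b)=-1; units ≡ 7, 7 (mod 8); ε·ε+αω+βω = 1·1+-3·0+-1·0 ≡ 1  ⇒  (a,b)_2 = -1.
v=23: a=23^0·(≡7), b=23^3·(≡22) mod 23; (7|23)=-1, (22|23)=-1; (−1)^{0·3·11}·(-1)^3·(-1)^0 = -1.
v=∞: -2 < 0 and 782 > 0  ⇒  (a,b)_∞ = +1.
|Ram(-2, 782)| = 2, even; anisotropic at {2, 23}.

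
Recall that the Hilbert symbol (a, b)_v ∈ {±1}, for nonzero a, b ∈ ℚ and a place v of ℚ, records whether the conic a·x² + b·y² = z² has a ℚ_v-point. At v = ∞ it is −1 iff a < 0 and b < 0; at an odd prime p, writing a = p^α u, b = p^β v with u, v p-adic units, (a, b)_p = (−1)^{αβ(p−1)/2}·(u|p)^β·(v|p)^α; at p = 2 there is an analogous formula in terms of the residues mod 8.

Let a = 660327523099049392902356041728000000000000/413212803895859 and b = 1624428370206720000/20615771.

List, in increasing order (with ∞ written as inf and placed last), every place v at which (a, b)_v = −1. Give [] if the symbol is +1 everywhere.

[3, 7, 11, 19]

(a, b) ≡ (8778, 143) mod (ℚ^×)²; places V = {2, 3, 5, 7, 11, 13, 17, 19, 37, ∞}.
(a,b)_11: α=-5, u≡6; β=-1, v≡7 (mod 11); (6|11)=-1, (7|11)=-1; sign (−1)^1·-1^-1·-1^-5 = -1.
(a,b)_∞: sgn(8778)=+, sgn(143)=+, so +1.
(a,b)_13: α=2, u≡10; β=1, v≡5 (mod 13); (10|13)=+1, (5|13)=-1; sign (−1)^0·+1^1·-1^2 = +1.
(a,b)_17: α=6, u≡5; β=2, v≡14 (mod 17); (5|17)=-1, (14|17)=-1; sign (−1)^0·-1^2·-1^6 = +1.
(a,b)_3: α=7, u≡1; β=4, v≡2 (mod 3); (1|3)=+1, (2|3)=-1; sign (−1)^0·+1^4·-1^7 = -1.
(a,b)_5: α=12, u≡2; β=4, v≡2 (mod 5); (2|5)=-1, (2|5)=-1; sign (−1)^0·-1^4·-1^12 = +1.
(a,b)_2: α=27, β=16; u≡5, v≡7 (mod 8); ε(u)ε(v)=0·1, αω(v)=27·0, βω(u)=16·1; sum ≡ 0  ⇒  +1.
(a,b)_19: α=9, u≡4; β=4, v≡2 (mod 19); (4|19)=+1, (2|19)=-1; sign (−1)^0·+1^4·-1^9 = -1.
(a,b)_7: α=1, u≡2; β=0, v≡6 (mod 7); (2|7)=+1, (6|7)=-1; sign (−1)^0·+1^0·-1^1 = -1.
(a,b)_37: α=-6, u≡3; β=-4, v≡5 (mod 37); (3|37)=+1, (5|37)=-1; sign (−1)^0·+1^-4·-1^-6 = +1.
|Ram(8778, 143)| = 4, even; anisotropic at {3, 7, 11, 19}.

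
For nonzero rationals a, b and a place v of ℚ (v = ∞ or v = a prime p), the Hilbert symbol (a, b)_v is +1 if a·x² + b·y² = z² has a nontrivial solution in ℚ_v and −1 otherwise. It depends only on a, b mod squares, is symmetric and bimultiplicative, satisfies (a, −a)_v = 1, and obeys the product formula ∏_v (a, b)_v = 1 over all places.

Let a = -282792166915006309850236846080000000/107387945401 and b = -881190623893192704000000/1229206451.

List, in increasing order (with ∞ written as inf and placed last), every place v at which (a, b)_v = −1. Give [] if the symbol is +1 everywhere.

[3, 7, 17, inf]

(a, b) ≡ (-3570, -1309) mod (ℚ^×)²; places V = {2, 3, 5, 7, 11, 13, 17, 31, ∞}.
(a,b)_3: α=9, u≡1; β=4, v≡2 (mod 3); (1|3)=+1, (2|3)=-1; sign (−1)^0·+1^4·-1^9 = -1.
(a,b)_7: α=1, u≡2; β=1, v≡2 (mod 7); (2|7)=+1, (2|7)=+1; sign (−1)^1·+1^1·+1^1 = -1.
(a,b)_2: α=27, β=22; u≡7, v≡3 (mod 8); ε(u)ε(v)=1·1, αω(v)=27·1, βω(u)=22·0; sum ≡ 0  ⇒  +1.
(a,b)_5: α=7, u≡1; β=6, v≡4 (mod 5); (1|5)=+1, (4|5)=+1; sign (−1)^0·+1^6·+1^7 = +1.
(a,b)_31: α=-6, u≡29; β=-4, v≡11 (mod 31); (29|31)=-1, (11|31)=-1; sign (−1)^0·-1^-4·-1^-6 = +1.
(a,b)_11: α=-2, u≡3; β=-3, v≡6 (mod 11); (3|11)=+1, (6|11)=-1; sign (−1)^0·+1^-3·-1^-2 = +1.
(a,b)_13: α=10, u≡2; β=6, v≡10 (mod 13); (2|13)=-1, (10|13)=+1; sign (−1)^0·-1^6·+1^10 = +1.
(a,b)_17: α=5, u≡12; β=3, v≡16 (mod 17); (12|17)=-1, (16|17)=+1; sign (−1)^0·-1^3·+1^5 = -1.
(a,b)_∞: sgn(-3570)=−, sgn(-1309)=−, so -1.
|Ram(-3570, -1309)| = 4, even; anisotropic at {3, 7, 17, ∞}.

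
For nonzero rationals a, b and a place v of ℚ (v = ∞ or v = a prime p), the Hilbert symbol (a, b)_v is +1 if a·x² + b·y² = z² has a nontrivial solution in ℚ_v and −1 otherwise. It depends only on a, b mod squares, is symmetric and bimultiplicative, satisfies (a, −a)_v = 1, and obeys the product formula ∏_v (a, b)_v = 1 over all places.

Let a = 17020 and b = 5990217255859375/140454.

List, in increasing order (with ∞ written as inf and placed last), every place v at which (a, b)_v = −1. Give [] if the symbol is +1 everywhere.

Mod squares: a ≡ 4255, b ≡ 42. Check v ∈ {∞, 2, 3, 5, 7, 11, 17, 23, 37}.
v=23: a=23^1·(≡4), b=23^2·(≡19) mod 23; (4|23)=+1, (19|23)=-1; (−1)^{1·2·11}·(+1)^2·(-1)^1 = -1.
v=11: a=11^0·(≡3), b=11^2·(≡4) mod 11; (3|11)=+1, (4|11)=+1; (−1)^{0·2·5}·(+1)^2·(+1)^0 = +1.
v=2: v_2(a)=2, v_2(b)=-1; units ≡ 7, 5 (mod 8); ε·ε+αω+βω = 1·0+2·1+-1·0 ≡ 0  ⇒  (a,b)_2 = +1.
v=∞: 4255 > 0 and 42 > 0  ⇒  (a,b)_∞ = +1.
v=7: a=7^0·(≡3), b=7^1·(≡6) mod 7; (3|7)=-1, (6|7)=-1; (−1)^{0·1·3}·(-1)^1·(-1)^0 = -1.
v=5: a=5^1·(≡4), b=5^10·(≡3) mod 5; (4|5)=+1, (3|5)=-1; (−1)^{1·10·2}·(+1)^10·(-1)^1 = -1.
v=37: a=37^1·(≡16), b=37^2·(≡6) mod 37; (16|37)=+1, (6|37)=-1; (−1)^{1·2·18}·(+1)^2·(-1)^1 = -1.
v=3: a=3^0·(≡1), b=3^-5·(≡2) mod 3; (1|3)=+1, (2|3)=-1; (−1)^{0·-5·1}·(+1)^-5·(-1)^0 = +1.
v=17: a=17^0·(≡3), b=17^-2·(≡16) mod 17; (3|17)=-1, (16|17)=+1; (−1)^{0·-2·8}·(-1)^-2·(+1)^0 = +1.
|Ram(4255, 42)| = 4, even; anisotropic at {5, 7, 23, 37}.

[5, 7, 23, 37]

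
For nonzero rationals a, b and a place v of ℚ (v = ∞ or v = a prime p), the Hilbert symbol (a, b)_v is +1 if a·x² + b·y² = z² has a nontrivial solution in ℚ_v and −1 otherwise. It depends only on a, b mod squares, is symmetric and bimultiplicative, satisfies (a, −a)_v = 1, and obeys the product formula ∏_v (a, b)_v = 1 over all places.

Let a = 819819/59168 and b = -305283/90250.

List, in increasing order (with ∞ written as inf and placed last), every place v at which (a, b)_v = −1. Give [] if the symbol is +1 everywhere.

(a, b) ≡ (22, -30) mod (ℚ^×)²; places V = {2, 3, 5, 7, 11, 13, 19, 29, 43, ∞}.
(a,b)_7: α=2, u≡2; β=0, v≡6 (mod 7); (2|7)=+1, (6|7)=-1; sign (−1)^0·+1^0·-1^2 = +1.
(a,b)_∞: sgn(22)=+, sgn(-30)=−, so +1.
(a,b)_43: α=-2, u≡33; β=0, v≡16 (mod 43); (33|43)=-1, (16|43)=+1; sign (−1)^0·-1^0·+1^-2 = +1.
(a,b)_3: α=2, u≡1; β=1, v≡2 (mod 3); (1|3)=+1, (2|3)=-1; sign (−1)^0·+1^1·-1^2 = +1.
(a,b)_29: α=0, u≡24; β=2, v≡7 (mod 29); (24|29)=+1, (7|29)=+1; sign (−1)^0·+1^2·+1^0 = +1.
(a,b)_19: α=0, u≡13; β=-2, v≡3 (mod 19); (13|19)=-1, (3|19)=-1; sign (−1)^0·-1^-2·-1^0 = +1.
(a,b)_11: α=1, u≡7; β=2, v≡3 (mod 11); (7|11)=-1, (3|11)=+1; sign (−1)^0·-1^2·+1^1 = +1.
(a,b)_2: α=-5, β=-1; u≡3, v≡1 (mod 8); ε(u)ε(v)=1·0, αω(v)=-5·0, βω(u)=-1·1; sum ≡ 1  ⇒  -1.
(a,b)_5: α=0, u≡3; β=-3, v≡1 (mod 5); (3|5)=-1, (1|5)=+1; sign (−1)^0·-1^-3·+1^0 = -1.
(a,b)_13: α=2, u≡3; β=0, v≡12 (mod 13); (3|13)=+1, (12|13)=+1; sign (−1)^0·+1^0·+1^2 = +1.
|Ram(22, -30)| = 2, even; anisotropic at {2, 5}.

[2, 5]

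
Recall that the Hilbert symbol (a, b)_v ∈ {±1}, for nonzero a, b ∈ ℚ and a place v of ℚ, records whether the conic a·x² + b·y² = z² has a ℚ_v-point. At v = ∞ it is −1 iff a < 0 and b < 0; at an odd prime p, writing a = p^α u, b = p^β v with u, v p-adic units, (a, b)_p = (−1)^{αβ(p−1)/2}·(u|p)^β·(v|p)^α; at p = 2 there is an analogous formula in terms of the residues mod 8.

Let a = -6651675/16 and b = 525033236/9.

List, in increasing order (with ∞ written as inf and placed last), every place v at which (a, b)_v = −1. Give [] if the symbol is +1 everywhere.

(a, b) ≡ (-29563, 9269) mod (ℚ^×)²; places V = {2, 3, 5, 7, 13, 17, 23, 31, 37, 47, ∞}.
(a,b)_31: α=0, u≡21; β=1, v≡19 (mod 31); (21|31)=-1, (19|31)=+1; sign (−1)^0·-1^1·+1^0 = -1.
(a,b)_2: α=-4, β=2; u≡5, v≡5 (mod 8); ε(u)ε(v)=0·0, αω(v)=-4·1, βω(u)=2·1; sum ≡ 0  ⇒  +1.
(a,b)_∞: sgn(-29563)=−, sgn(9269)=+, so +1.
(a,b)_3: α=2, u≡2; β=-2, v≡2 (mod 3); (2|3)=-1, (2|3)=-1; sign (−1)^0·-1^-2·-1^2 = +1.
(a,b)_5: α=2, u≡3; β=0, v≡4 (mod 5); (3|5)=-1, (4|5)=+1; sign (−1)^0·-1^0·+1^2 = +1.
(a,b)_37: α=1, u≡19; β=0, v≡6 (mod 37); (19|37)=-1, (6|37)=-1; sign (−1)^0·-1^0·-1^1 = -1.
(a,b)_13: α=0, u≡3; β=1, v≡8 (mod 13); (3|13)=+1, (8|13)=-1; sign (−1)^0·+1^1·-1^0 = +1.
(a,b)_47: α=1, u≡23; β=0, v≡10 (mod 47); (23|47)=-1, (10|47)=-1; sign (−1)^0·-1^0·-1^1 = -1.
(a,b)_7: α=0, u≡6; β=2, v≡4 (mod 7); (6|7)=-1, (4|7)=+1; sign (−1)^0·-1^2·+1^0 = +1.
(a,b)_17: α=1, u≡3; β=2, v≡4 (mod 17); (3|17)=-1, (4|17)=+1; sign (−1)^0·-1^2·+1^1 = +1.
(a,b)_23: α=0, u≡14; β=1, v≡1 (mod 23); (14|23)=-1, (1|23)=+1; sign (−1)^0·-1^1·+1^0 = -1.
Ram(-29563, 9269) = {23, 31, 37, 47}; no ℚ_23-point on the conic.

[23, 31, 37, 47]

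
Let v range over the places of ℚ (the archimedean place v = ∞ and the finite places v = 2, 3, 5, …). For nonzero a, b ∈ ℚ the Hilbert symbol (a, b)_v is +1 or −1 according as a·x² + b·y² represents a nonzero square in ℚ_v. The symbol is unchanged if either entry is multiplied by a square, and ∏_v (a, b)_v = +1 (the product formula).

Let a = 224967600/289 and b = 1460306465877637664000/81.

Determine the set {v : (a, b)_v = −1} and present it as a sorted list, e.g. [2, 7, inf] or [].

Mod squares: a ≡ 62491, b ≡ 482885. Check v ∈ {∞, 2, 3, 5, 11, 13, 17, 19, 23}.
v=3: a=3^2·(≡1), b=3^-4·(≡2) mod 3; (1|3)=+1, (2|3)=-1; (−1)^{2·-4·1}·(+1)^-4·(-1)^2 = +1.
v=17: a=17^-2·(≡4), b=17^1·(≡8) mod 17; (4|17)=+1, (8|17)=+1; (−1)^{-2·1·8}·(+1)^1·(+1)^-2 = +1.
v=5: a=5^2·(≡1), b=5^3·(≡2) mod 5; (1|5)=+1, (2|5)=-1; (−1)^{2·3·2}·(+1)^3·(-1)^2 = +1.
v=19: a=19^1·(≡14), b=19^3·(≡15) mod 19; (14|19)=-1, (15|19)=-1; (−1)^{1·3·9}·(-1)^3·(-1)^1 = -1.
v=∞: 62491 > 0 and 482885 > 0  ⇒  (a,b)_∞ = +1.
v=2: v_2(a)=4, v_2(b)=8; units ≡ 3, 5 (mod 8); ε·ε+αω+βω = 1·0+4·1+8·1 ≡ 0  ⇒  (a,b)_2 = +1.
v=11: a=11^1·(≡5), b=11^4·(≡6) mod 11; (5|11)=+1, (6|11)=-1; (−1)^{1·4·5}·(+1)^4·(-1)^1 = -1.
v=23: a=23^1·(≡1), b=23^3·(≡7) mod 23; (1|23)=+1, (7|23)=-1; (−1)^{1·3·11}·(+1)^3·(-1)^1 = +1.
v=13: a=13^1·(≡1), b=13^3·(≡10) mod 13; (1|13)=+1, (10|13)=+1; (−1)^{1·3·6}·(+1)^3·(+1)^1 = +1.
(62491, 482885 / ℚ) ramifies at {11, 19}: a division algebra.

[11, 19]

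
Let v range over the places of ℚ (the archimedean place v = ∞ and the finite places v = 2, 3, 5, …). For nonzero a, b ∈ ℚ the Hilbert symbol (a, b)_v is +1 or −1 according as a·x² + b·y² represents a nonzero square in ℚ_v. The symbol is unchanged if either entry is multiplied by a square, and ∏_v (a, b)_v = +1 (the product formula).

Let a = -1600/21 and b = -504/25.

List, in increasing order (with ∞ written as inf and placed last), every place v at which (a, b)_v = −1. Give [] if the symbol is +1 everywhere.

(a, b) ≡ (-21, -14) mod (ℚ^×)²; places V = {2, 3, 5, 7, ∞}.
(a,b)_3: α=-1, u≡2; β=2, v≡1 (mod 3); (2|3)=-1, (1|3)=+1; sign (−1)^0·-1^2·+1^-1 = +1.
(a,b)_∞: sgn(-21)=−, sgn(-14)=−, so -1.
(a,b)_2: α=6, β=3; u≡3, v≡1 (mod 8); ε(u)ε(v)=1·0, αω(v)=6·0, βω(u)=3·1; sum ≡ 1  ⇒  -1.
(a,b)_5: α=2, u≡1; β=-2, v≡1 (mod 5); (1|5)=+1, (1|5)=+1; sign (−1)^0·+1^-2·+1^2 = +1.
(a,b)_7: α=-1, u≡1; β=1, v≡3 (mod 7); (1|7)=+1, (3|7)=-1; sign (−1)^1·+1^1·-1^-1 = +1.
Ram(-21, -14) = {2, ∞}; no ℚ_2-point on the conic.

[2, inf]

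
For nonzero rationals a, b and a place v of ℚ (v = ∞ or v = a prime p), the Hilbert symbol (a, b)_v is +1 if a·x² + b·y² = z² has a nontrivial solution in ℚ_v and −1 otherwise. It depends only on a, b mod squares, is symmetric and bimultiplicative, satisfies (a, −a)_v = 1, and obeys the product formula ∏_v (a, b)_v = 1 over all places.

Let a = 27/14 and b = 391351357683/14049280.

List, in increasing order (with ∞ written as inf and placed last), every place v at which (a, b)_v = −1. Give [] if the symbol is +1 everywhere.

(a, b) ≡ (42, 13090) mod (ℚ^×)²; places V = {2, 3, 5, 7, 11, 13, 17, 23, ∞}.
(a,b)_17: α=0, u≡8; β=3, v≡5 (mod 17); (8|17)=+1, (5|17)=-1; sign (−1)^0·+1^3·-1^0 = +1.
(a,b)_23: α=0, u≡20; β=2, v≡3 (mod 23); (20|23)=-1, (3|23)=+1; sign (−1)^0·-1^2·+1^0 = +1.
(a,b)_∞: sgn(42)=+, sgn(13090)=+, so +1.
(a,b)_13: α=0, u≡1; β=2, v≡12 (mod 13); (1|13)=+1, (12|13)=+1; sign (−1)^0·+1^2·+1^0 = +1.
(a,b)_2: α=-1, β=-13; u≡5, v≡1 (mod 8); ε(u)ε(v)=0·0, αω(v)=-1·0, βω(u)=-13·1; sum ≡ 1  ⇒  -1.
(a,b)_11: α=0, u≡9; β=1, v≡8 (mod 11); (9|11)=+1, (8|11)=-1; sign (−1)^0·+1^1·-1^0 = +1.
(a,b)_3: α=3, u≡2; β=4, v≡1 (mod 3); (2|3)=-1, (1|3)=+1; sign (−1)^0·-1^4·+1^3 = +1.
(a,b)_5: α=0, u≡3; β=-1, v≡3 (mod 5); (3|5)=-1, (3|5)=-1; sign (−1)^0·-1^-1·-1^0 = -1.
(a,b)_7: α=-1, u≡3; β=-3, v≡2 (mod 7); (3|7)=-1, (2|7)=+1; sign (−1)^1·-1^-3·+1^-1 = +1.
|Ram(42, 13090)| = 2, even; anisotropic at {2, 5}.

[2, 5]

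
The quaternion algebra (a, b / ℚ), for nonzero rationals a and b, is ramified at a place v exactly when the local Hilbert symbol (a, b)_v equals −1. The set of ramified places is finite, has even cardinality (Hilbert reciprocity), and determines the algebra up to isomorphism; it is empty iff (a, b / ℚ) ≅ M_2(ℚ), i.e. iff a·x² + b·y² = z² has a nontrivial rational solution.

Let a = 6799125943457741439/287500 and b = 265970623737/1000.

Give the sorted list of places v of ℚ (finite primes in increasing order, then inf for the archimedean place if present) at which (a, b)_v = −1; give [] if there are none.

[2, 3, 5, 7]

Mod squares: a ≡ 4485, b ≡ 2730. Check v ∈ {∞, 2, 3, 5, 7, 13, 23}.
v=2: v_2(a)=-2, v_2(b)=-3; units ≡ 5, 5 (mod 8); ε·ε+αω+βω = 0·0+-2·1+-3·1 ≡ 1  ⇒  (a,b)_2 = -1.
v=13: a=13^5·(≡2), b=13^3·(≡2) mod 13; (2|13)=-1, (2|13)=-1; (−1)^{5·3·6}·(-1)^3·(-1)^5 = +1.
v=∞: 4485 > 0 and 2730 > 0  ⇒  (a,b)_∞ = +1.
v=23: a=23^-1·(≡5), b=23^0·(≡1) mod 23; (5|23)=-1, (1|23)=+1; (−1)^{-1·0·11}·(-1)^0·(+1)^-1 = +1.
v=3: a=3^3·(≡1), b=3^1·(≡1) mod 3; (1|3)=+1, (1|3)=+1; (−1)^{3·1·1}·(+1)^1·(+1)^3 = -1.
v=5: a=5^-5·(≡2), b=5^-3·(≡4) mod 5; (2|5)=-1, (4|5)=+1; (−1)^{-5·-3·2}·(-1)^-3·(+1)^-5 = -1.
v=7: a=7^14·(≡5), b=7^9·(≡3) mod 7; (5|7)=-1, (3|7)=-1; (−1)^{14·9·3}·(-1)^9·(-1)^14 = -1.
|Ram(4485, 2730)| = 4, even; anisotropic at {2, 3, 5, 7}.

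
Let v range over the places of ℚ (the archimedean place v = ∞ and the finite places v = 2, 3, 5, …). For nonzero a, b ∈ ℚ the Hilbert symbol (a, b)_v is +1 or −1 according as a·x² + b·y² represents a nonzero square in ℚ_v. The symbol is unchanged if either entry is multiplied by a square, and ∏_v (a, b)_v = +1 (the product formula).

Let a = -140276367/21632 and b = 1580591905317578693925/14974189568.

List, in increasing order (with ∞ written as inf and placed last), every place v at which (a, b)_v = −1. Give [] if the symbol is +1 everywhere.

[2, 3, 11, 17]

Mod squares: a ≡ -7854, b ≡ 714. Check v ∈ {∞, 2, 3, 5, 7, 11, 13, 17}.
v=17: a=17^1·(≡12), b=17^3·(≡4) mod 17; (12|17)=-1, (4|17)=+1; (−1)^{1·3·8}·(-1)^3·(+1)^1 = -1.
v=13: a=13^-2·(≡5), b=13^-4·(≡9) mod 13; (5|13)=-1, (9|13)=+1; (−1)^{-2·-4·6}·(-1)^-4·(+1)^-2 = +1.
v=2: v_2(a)=-7, v_2(b)=-19; units ≡ 1, 5 (mod 8); ε·ε+αω+βω = 0·0+-7·1+-19·0 ≡ 1  ⇒  (a,b)_2 = -1.
v=3: a=3^7·(≡1), b=3^17·(≡1) mod 3; (1|3)=+1, (1|3)=+1; (−1)^{7·17·1}·(+1)^17·(+1)^7 = -1.
v=∞: -7854 < 0 and 714 > 0  ⇒  (a,b)_∞ = +1.
v=7: a=7^3·(≡3), b=7^7·(≡1) mod 7; (3|7)=-1, (1|7)=+1; (−1)^{3·7·3}·(-1)^7·(+1)^3 = +1.
v=5: a=5^0·(≡4), b=5^2·(≡4) mod 5; (4|5)=+1, (4|5)=+1; (−1)^{0·2·2}·(+1)^2·(+1)^0 = +1.
v=11: a=11^1·(≡4), b=11^2·(≡7) mod 11; (4|11)=+1, (7|11)=-1; (−1)^{1·2·5}·(+1)^2·(-1)^1 = -1.
|Ram(-7854, 714)| = 4, even; anisotropic at {2, 3, 11, 17}.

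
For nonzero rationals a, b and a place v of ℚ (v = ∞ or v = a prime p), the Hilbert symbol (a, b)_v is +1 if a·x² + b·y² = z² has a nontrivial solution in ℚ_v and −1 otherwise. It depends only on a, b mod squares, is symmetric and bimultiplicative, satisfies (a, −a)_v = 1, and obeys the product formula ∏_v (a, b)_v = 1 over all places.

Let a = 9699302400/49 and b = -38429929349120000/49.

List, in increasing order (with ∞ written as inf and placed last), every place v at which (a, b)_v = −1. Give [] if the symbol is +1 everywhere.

[2, 19]

(a, b) ≡ (1311, -17) mod (ℚ^×)²; places V = {2, 3, 5, 7, 17, 19, 23, ∞}.
(a,b)_5: α=2, u≡4; β=4, v≡2 (mod 5); (4|5)=+1, (2|5)=-1; sign (−1)^0·+1^4·-1^2 = +1.
(a,b)_3: α=1, u≡2; β=0, v≡1 (mod 3); (2|3)=-1, (1|3)=+1; sign (−1)^0·-1^0·+1^1 = +1.
(a,b)_7: α=-2, u≡4; β=-2, v≡1 (mod 7); (4|7)=+1, (1|7)=+1; sign (−1)^0·+1^-2·+1^-2 = +1.
(a,b)_19: α=1, u≡15; β=2, v≡8 (mod 19); (15|19)=-1, (8|19)=-1; sign (−1)^0·-1^2·-1^1 = -1.
(a,b)_∞: sgn(1311)=+, sgn(-17)=−, so +1.
(a,b)_23: α=1, u≡17; β=2, v≡3 (mod 23); (17|23)=-1, (3|23)=+1; sign (−1)^0·-1^2·+1^1 = +1.
(a,b)_2: α=10, β=16; u≡7, v≡7 (mod 8); ε(u)ε(v)=1·1, αω(v)=10·0, βω(u)=16·0; sum ≡ 1  ⇒  -1.
(a,b)_17: α=2, u≡2; β=3, v≡1 (mod 17); (2|17)=+1, (1|17)=+1; sign (−1)^0·+1^3·+1^2 = +1.
Ram(1311, -17) = {2, 19}; no ℚ_2-point on the conic.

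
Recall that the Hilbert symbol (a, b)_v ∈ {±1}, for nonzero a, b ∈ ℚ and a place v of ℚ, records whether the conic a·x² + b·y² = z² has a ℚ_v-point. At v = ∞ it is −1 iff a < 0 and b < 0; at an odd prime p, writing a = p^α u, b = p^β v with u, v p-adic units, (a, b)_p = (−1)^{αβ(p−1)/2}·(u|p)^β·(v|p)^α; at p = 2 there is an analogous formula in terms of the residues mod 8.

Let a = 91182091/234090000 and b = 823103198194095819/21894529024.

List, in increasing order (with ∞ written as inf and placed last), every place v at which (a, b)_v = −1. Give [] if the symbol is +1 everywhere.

[2, 13]

Mod squares: a ≡ 91, b ≡ 11. Check v ∈ {∞, 2, 3, 5, 7, 11, 13, 17}.
v=∞: 91 > 0 and 11 > 0  ⇒  (a,b)_∞ = +1.
v=2: v_2(a)=-4, v_2(b)=-18; units ≡ 3, 3 (mod 8); ε·ε+αω+βω = 1·1+-4·1+-18·1 ≡ 1  ⇒  (a,b)_2 = -1.
v=5: a=5^-4·(≡4), b=5^0·(≡1) mod 5; (4|5)=+1, (1|5)=+1; (−1)^{-4·0·2}·(+1)^0·(+1)^-4 = +1.
v=11: a=11^2·(≡5), b=11^5·(≡1) mod 11; (5|11)=+1, (1|11)=+1; (−1)^{2·5·5}·(+1)^5·(+1)^2 = +1.
v=17: a=17^-2·(≡7), b=17^-4·(≡10) mod 17; (7|17)=-1, (10|17)=-1; (−1)^{-2·-4·8}·(-1)^-4·(-1)^-2 = +1.
v=3: a=3^-4·(≡1), b=3^2·(≡2) mod 3; (1|3)=+1, (2|3)=-1; (−1)^{-4·2·1}·(+1)^2·(-1)^-4 = +1.
v=13: a=13^3·(≡7), b=13^6·(≡7) mod 13; (7|13)=-1, (7|13)=-1; (−1)^{3·6·6}·(-1)^6·(-1)^3 = -1.
v=7: a=7^3·(≡3), b=7^6·(≡1) mod 7; (3|7)=-1, (1|7)=+1; (−1)^{3·6·3}·(-1)^6·(+1)^3 = +1.
Ram(91, 11) = {2, 13}; no ℚ_2-point on the conic.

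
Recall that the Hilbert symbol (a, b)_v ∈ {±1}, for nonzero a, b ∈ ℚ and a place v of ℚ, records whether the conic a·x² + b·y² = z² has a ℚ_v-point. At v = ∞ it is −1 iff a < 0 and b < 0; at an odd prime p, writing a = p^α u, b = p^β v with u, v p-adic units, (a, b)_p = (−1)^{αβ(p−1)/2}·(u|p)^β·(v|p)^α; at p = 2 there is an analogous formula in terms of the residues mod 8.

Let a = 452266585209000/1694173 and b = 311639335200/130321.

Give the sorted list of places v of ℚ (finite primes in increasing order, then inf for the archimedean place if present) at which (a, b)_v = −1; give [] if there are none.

[3, 5, 13, 43]

(a, b) ≡ (16770, 2) mod (ℚ^×)²; places V = {2, 3, 5, 13, 17, 19, 43, ∞}.
(a,b)_∞: sgn(16770)=+, sgn(2)=+, so +1.
(a,b)_43: α=3, u≡37; β=2, v≡34 (mod 43); (37|43)=-1, (34|43)=-1; sign (−1)^0·-1^2·-1^3 = -1.
(a,b)_17: α=2, u≡4; β=2, v≡9 (mod 17); (4|17)=+1, (9|17)=+1; sign (−1)^0·+1^2·+1^2 = +1.
(a,b)_3: α=9, u≡1; β=6, v≡2 (mod 3); (1|3)=+1, (2|3)=-1; sign (−1)^0·+1^6·-1^9 = -1.
(a,b)_2: α=3, β=5; u≡1, v≡1 (mod 8); ε(u)ε(v)=0·0, αω(v)=3·0, βω(u)=5·0; sum ≡ 0  ⇒  +1.
(a,b)_5: α=3, u≡4; β=2, v≡3 (mod 5); (4|5)=+1, (3|5)=-1; sign (−1)^0·+1^2·-1^3 = -1.
(a,b)_19: α=-4, u≡12; β=-4, v≡13 (mod 19); (12|19)=-1, (13|19)=-1; sign (−1)^0·-1^-4·-1^-4 = +1.
(a,b)_13: α=-1, u≡9; β=0, v≡7 (mod 13); (9|13)=+1, (7|13)=-1; sign (−1)^0·+1^0·-1^-1 = -1.
(16770, 2 / ℚ) ramifies at {3, 5, 13, 43}: a division algebra.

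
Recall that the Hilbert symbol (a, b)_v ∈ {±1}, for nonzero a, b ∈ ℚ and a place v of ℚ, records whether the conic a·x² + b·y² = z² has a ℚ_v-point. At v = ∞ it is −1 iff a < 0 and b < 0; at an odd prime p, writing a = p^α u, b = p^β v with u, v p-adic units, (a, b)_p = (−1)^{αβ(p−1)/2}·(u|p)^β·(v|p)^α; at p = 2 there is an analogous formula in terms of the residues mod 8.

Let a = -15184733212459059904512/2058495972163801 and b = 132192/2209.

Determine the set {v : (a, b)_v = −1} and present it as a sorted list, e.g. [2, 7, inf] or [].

[2, 13]

Mod squares: a ≡ -858, b ≡ 102. Check v ∈ {∞, 2, 3, 11, 13, 17, 19, 23, 47}.
v=19: a=19^-2·(≡16), b=19^0·(≡17) mod 19; (16|19)=+1, (17|19)=+1; (−1)^{-2·0·9}·(+1)^0·(+1)^-2 = +1.
v=17: a=17^4·(≡9), b=17^1·(≡10) mod 17; (9|17)=+1, (10|17)=-1; (−1)^{4·1·8}·(+1)^1·(-1)^4 = +1.
v=13: a=13^3·(≡3), b=13^0·(≡5) mod 13; (3|13)=+1, (5|13)=-1; (−1)^{3·0·6}·(+1)^0·(-1)^3 = -1.
v=3: a=3^15·(≡2), b=3^5·(≡1) mod 3; (2|3)=-1, (1|3)=+1; (−1)^{15·5·1}·(-1)^5·(+1)^15 = +1.
v=∞: -858 < 0 and 102 > 0  ⇒  (a,b)_∞ = +1.
v=23: a=23^-2·(≡16), b=23^0·(≡11) mod 23; (16|23)=+1, (11|23)=-1; (−1)^{-2·0·11}·(+1)^0·(-1)^-2 = +1.
v=11: a=11^1·(≡6), b=11^0·(≡3) mod 11; (6|11)=-1, (3|11)=+1; (−1)^{1·0·5}·(-1)^0·(+1)^1 = +1.
v=2: v_2(a)=19, v_2(b)=5; units ≡ 3, 3 (mod 8); ε·ε+αω+βω = 1·1+19·1+5·1 ≡ 1  ⇒  (a,b)_2 = -1.
v=47: a=47^-6·(≡22), b=47^-2·(≡28) mod 47; (22|47)=-1, (28|47)=+1; (−1)^{-6·-2·23}·(-1)^-2·(+1)^-6 = +1.
Ram(-858, 102) = {2, 13}; no ℚ_2-point on the conic.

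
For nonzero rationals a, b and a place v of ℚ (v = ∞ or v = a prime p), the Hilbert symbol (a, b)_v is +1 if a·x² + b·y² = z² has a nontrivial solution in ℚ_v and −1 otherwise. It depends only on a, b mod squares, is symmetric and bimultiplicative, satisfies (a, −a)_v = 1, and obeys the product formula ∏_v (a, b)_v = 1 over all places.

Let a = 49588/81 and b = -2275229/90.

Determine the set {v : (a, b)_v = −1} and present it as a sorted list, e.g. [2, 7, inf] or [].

(a, b) ≡ (253, -43010) mod (ℚ^×)²; places V = {2, 3, 5, 7, 11, 17, 23, ∞}.
(a,b)_11: α=1, u≡5; β=1, v≡8 (mod 11); (5|11)=+1, (8|11)=-1; sign (−1)^1·+1^1·-1^1 = +1.
(a,b)_∞: sgn(253)=+, sgn(-43010)=−, so +1.
(a,b)_7: α=2, u≡1; β=0, v≡5 (mod 7); (1|7)=+1, (5|7)=-1; sign (−1)^0·+1^0·-1^2 = +1.
(a,b)_3: α=-4, u≡1; β=-2, v≡1 (mod 3); (1|3)=+1, (1|3)=+1; sign (−1)^0·+1^-2·+1^-4 = +1.
(a,b)_2: α=2, β=-1; u≡5, v≡7 (mod 8); ε(u)ε(v)=0·1, αω(v)=2·0, βω(u)=-1·1; sum ≡ 1  ⇒  -1.
(a,b)_17: α=0, u≡13; β=1, v≡11 (mod 17); (13|17)=+1, (11|17)=-1; sign (−1)^0·+1^1·-1^0 = +1.
(a,b)_23: α=1, u≡11; β=3, v≡13 (mod 23); (11|23)=-1, (13|23)=+1; sign (−1)^1·-1^3·+1^1 = +1.
(a,b)_5: α=0, u≡3; β=-1, v≡2 (mod 5); (3|5)=-1, (2|5)=-1; sign (−1)^0·-1^-1·-1^0 = -1.
(253, -43010 / ℚ) ramifies at {2, 5}: a division algebra.

[2, 5]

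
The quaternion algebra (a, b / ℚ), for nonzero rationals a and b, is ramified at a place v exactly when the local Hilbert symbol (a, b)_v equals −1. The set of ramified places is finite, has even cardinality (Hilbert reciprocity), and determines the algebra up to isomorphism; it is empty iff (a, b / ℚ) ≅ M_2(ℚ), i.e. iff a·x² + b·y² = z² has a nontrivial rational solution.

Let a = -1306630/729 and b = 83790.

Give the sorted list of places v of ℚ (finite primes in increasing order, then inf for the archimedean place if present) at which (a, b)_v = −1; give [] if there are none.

[2, 5, 13, 19]

(a, b) ≡ (-2470, 190) mod (ℚ^×)²; places V = {2, 3, 5, 7, 13, 19, 23, ∞}.
(a,b)_13: α=1, u≡6; β=0, v≡5 (mod 13); (6|13)=-1, (5|13)=-1; sign (−1)^0·-1^0·-1^1 = -1.
(a,b)_23: α=2, u≡21; β=0, v≡1 (mod 23); (21|23)=-1, (1|23)=+1; sign (−1)^0·-1^0·+1^2 = +1.
(a,b)_5: α=1, u≡1; β=1, v≡3 (mod 5); (1|5)=+1, (3|5)=-1; sign (−1)^0·+1^1·-1^1 = -1.
(a,b)_2: α=1, β=1; u≡5, v≡7 (mod 8); ε(u)ε(v)=0·1, αω(v)=1·0, βω(u)=1·1; sum ≡ 1  ⇒  -1.
(a,b)_3: α=-6, u≡2; β=2, v≡1 (mod 3); (2|3)=-1, (1|3)=+1; sign (−1)^0·-1^2·+1^-6 = +1.
(a,b)_∞: sgn(-2470)=−, sgn(190)=+, so +1.
(a,b)_7: α=0, u≡4; β=2, v≡2 (mod 7); (4|7)=+1, (2|7)=+1; sign (−1)^0·+1^2·+1^0 = +1.
(a,b)_19: α=1, u≡15; β=1, v≡2 (mod 19); (15|19)=-1, (2|19)=-1; sign (−1)^1·-1^1·-1^1 = -1.
Ram(-2470, 190) = {2, 5, 13, 19}; no ℚ_2-point on the conic.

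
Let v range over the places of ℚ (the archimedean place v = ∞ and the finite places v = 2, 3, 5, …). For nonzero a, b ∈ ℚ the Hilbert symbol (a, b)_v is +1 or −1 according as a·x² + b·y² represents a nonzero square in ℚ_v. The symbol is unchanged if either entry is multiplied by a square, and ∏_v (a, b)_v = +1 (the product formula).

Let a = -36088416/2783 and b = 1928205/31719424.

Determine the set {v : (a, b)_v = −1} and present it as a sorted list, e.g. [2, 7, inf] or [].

Mod squares: a ≡ -71162, b ≡ 5. Check v ∈ {∞, 2, 3, 5, 7, 11, 13, 17, 23}.
v=11: a=11^-2·(≡10), b=11^-2·(≡5) mod 11; (10|11)=-1, (5|11)=+1; (−1)^{-2·-2·5}·(-1)^-2·(+1)^-2 = +1.
v=5: a=5^0·(≡3), b=5^1·(≡4) mod 5; (3|5)=-1, (4|5)=+1; (−1)^{0·1·2}·(-1)^1·(+1)^0 = -1.
v=2: v_2(a)=5, v_2(b)=-18; units ≡ 3, 5 (mod 8); ε·ε+αω+βω = 1·0+5·1+-18·1 ≡ 1  ⇒  (a,b)_2 = -1.
v=13: a=13^1·(≡1), b=13^0·(≡5) mod 13; (1|13)=+1, (5|13)=-1; (−1)^{1·0·6}·(+1)^0·(-1)^1 = -1.
v=17: a=17^1·(≡15), b=17^0·(≡6) mod 17; (15|17)=+1, (6|17)=-1; (−1)^{1·0·8}·(+1)^0·(-1)^1 = -1.
v=3: a=3^6·(≡1), b=3^6·(≡2) mod 3; (1|3)=+1, (2|3)=-1; (−1)^{6·6·1}·(+1)^6·(-1)^6 = +1.
v=23: a=23^-1·(≡17), b=23^2·(≡14) mod 23; (17|23)=-1, (14|23)=-1; (−1)^{-1·2·11}·(-1)^2·(-1)^-1 = -1.
v=7: a=7^1·(≡3), b=7^0·(≡3) mod 7; (3|7)=-1, (3|7)=-1; (−1)^{1·0·3}·(-1)^0·(-1)^1 = -1.
v=∞: -71162 < 0 and 5 > 0  ⇒  (a,b)_∞ = +1.
(-71162, 5 / ℚ) ramifies at {2, 5, 7, 13, 17, 23}: a division algebra.

[2, 5, 7, 13, 17, 23]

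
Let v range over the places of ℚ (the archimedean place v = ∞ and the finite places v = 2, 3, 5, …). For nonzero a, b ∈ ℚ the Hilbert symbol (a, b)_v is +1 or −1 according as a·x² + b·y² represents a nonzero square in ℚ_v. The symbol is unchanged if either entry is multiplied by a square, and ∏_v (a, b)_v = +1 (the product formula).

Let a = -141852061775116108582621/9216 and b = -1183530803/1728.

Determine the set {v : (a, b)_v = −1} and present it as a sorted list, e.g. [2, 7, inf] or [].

(a, b) ≡ (-101269, -3550592409) mod (ℚ^×)²; places V = {2, 3, 7, 13, 17, 23, 29, 31, 37, ∞}.
(a,b)_29: α=2, u≡16; β=1, v≡7 (mod 29); (16|29)=+1, (7|29)=+1; sign (−1)^0·+1^1·+1^2 = +1.
(a,b)_7: α=3, u≡4; β=1, v≡6 (mod 7); (4|7)=+1, (6|7)=-1; sign (−1)^1·+1^1·-1^3 = +1.
(a,b)_31: α=2, u≡10; β=1, v≡26 (mod 31); (10|31)=+1, (26|31)=-1; sign (−1)^0·+1^1·-1^2 = +1.
(a,b)_37: α=3, u≡33; β=1, v≡24 (mod 37); (33|37)=+1, (24|37)=-1; sign (−1)^0·+1^1·-1^3 = -1.
(a,b)_2: α=-10, β=-6; u≡3, v≡7 (mod 8); ε(u)ε(v)=1·1, αω(v)=-10·0, βω(u)=-6·1; sum ≡ 1  ⇒  -1.
(a,b)_23: α=3, u≡1; β=1, v≡13 (mod 23); (1|23)=+1, (13|23)=+1; sign (−1)^1·+1^1·+1^3 = -1.
(a,b)_3: α=-2, u≡2; β=-3, v≡1 (mod 3); (2|3)=-1, (1|3)=+1; sign (−1)^0·-1^-3·+1^-2 = -1.
(a,b)_13: α=2, u≡9; β=1, v≡11 (mod 13); (9|13)=+1, (11|13)=-1; sign (−1)^0·+1^1·-1^2 = +1.
(a,b)_17: α=3, u≡6; β=1, v≡15 (mod 17); (6|17)=-1, (15|17)=+1; sign (−1)^0·-1^1·+1^3 = -1.
(a,b)_∞: sgn(-101269)=−, sgn(-3550592409)=−, so -1.
(-101269, -3550592409 / ℚ) ramifies at {2, 3, 17, 23, 37, ∞}: a division algebra.

[2, 3, 17, 23, 37, inf]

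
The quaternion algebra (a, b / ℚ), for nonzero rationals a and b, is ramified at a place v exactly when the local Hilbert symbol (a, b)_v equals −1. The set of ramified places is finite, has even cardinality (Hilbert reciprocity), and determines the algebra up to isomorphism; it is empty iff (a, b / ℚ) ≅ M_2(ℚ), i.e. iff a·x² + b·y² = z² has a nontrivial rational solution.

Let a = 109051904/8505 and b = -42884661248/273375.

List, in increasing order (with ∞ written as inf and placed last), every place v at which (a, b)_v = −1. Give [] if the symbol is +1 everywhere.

Mod squares: a ≡ 2730, b ≡ -30. Check v ∈ {∞, 2, 3, 5, 7, 11, 13}.
v=5: a=5^-1·(≡4), b=5^-3·(≡1) mod 5; (4|5)=+1, (1|5)=+1; (−1)^{-1·-3·2}·(+1)^-3·(+1)^-1 = +1.
v=13: a=13^1·(≡11), b=13^2·(≡10) mod 13; (11|13)=-1, (10|13)=+1; (−1)^{1·2·6}·(-1)^2·(+1)^1 = +1.
v=∞: 2730 > 0 and -30 < 0  ⇒  (a,b)_∞ = +1.
v=7: a=7^-1·(≡6), b=7^0·(≡3) mod 7; (6|7)=-1, (3|7)=-1; (−1)^{-1·0·3}·(-1)^0·(-1)^-1 = -1.
v=11: a=11^0·(≡8), b=11^2·(≡1) mod 11; (8|11)=-1, (1|11)=+1; (−1)^{0·2·5}·(-1)^2·(+1)^0 = +1.
v=2: v_2(a)=23, v_2(b)=21; units ≡ 5, 1 (mod 8); ε·ε+αω+βω = 0·0+23·0+21·1 ≡ 1  ⇒  (a,b)_2 = -1.
v=3: a=3^-5·(≡1), b=3^-7·(≡2) mod 3; (1|3)=+1, (2|3)=-1; (−1)^{-5·-7·1}·(+1)^-7·(-1)^-5 = +1.
Ram(2730, -30) = {2, 7}; no ℚ_2-point on the conic.

[2, 7]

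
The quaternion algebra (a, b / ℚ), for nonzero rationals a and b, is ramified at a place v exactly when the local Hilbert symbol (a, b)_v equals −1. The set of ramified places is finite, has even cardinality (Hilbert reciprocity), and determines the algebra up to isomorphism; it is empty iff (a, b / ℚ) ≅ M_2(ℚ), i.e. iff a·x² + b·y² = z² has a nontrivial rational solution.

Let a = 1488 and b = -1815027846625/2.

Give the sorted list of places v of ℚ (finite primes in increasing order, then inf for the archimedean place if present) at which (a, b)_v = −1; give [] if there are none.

(a, b) ≡ (93, -62930) mod (ℚ^×)²; places V = {2, 3, 5, 7, 29, 31, ∞}.
(a,b)_∞: sgn(93)=+, sgn(-62930)=−, so +1.
(a,b)_5: α=0, u≡3; β=3, v≡1 (mod 5); (3|5)=-1, (1|5)=+1; sign (−1)^0·-1^3·+1^0 = -1.
(a,b)_2: α=4, β=-1; u≡5, v≡7 (mod 8); ε(u)ε(v)=0·1, αω(v)=4·0, βω(u)=-1·1; sum ≡ 1  ⇒  -1.
(a,b)_31: α=1, u≡17; β=3, v≡5 (mod 31); (17|31)=-1, (5|31)=+1; sign (−1)^1·-1^3·+1^1 = +1.
(a,b)_29: α=0, u≡9; β=1, v≡4 (mod 29); (9|29)=+1, (4|29)=+1; sign (−1)^0·+1^1·+1^0 = +1.
(a,b)_3: α=1, u≡1; β=0, v≡1 (mod 3); (1|3)=+1, (1|3)=+1; sign (−1)^0·+1^0·+1^1 = +1.
(a,b)_7: α=0, u≡4; β=5, v≡3 (mod 7); (4|7)=+1, (3|7)=-1; sign (−1)^0·+1^5·-1^0 = +1.
(93, -62930 / ℚ) ramifies at {2, 5}: a division algebra.

[2, 5]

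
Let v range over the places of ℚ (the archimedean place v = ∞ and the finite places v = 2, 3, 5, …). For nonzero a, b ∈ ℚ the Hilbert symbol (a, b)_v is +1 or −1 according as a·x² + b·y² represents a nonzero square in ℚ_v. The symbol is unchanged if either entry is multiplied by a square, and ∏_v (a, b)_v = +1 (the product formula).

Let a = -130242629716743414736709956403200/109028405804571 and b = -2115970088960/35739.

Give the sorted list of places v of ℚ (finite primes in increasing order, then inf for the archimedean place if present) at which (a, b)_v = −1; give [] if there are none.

[5, 11, 13, inf]

Mod squares: a ≡ -5798507, b ≡ -28992535. Check v ∈ {∞, 2, 3, 5, 7, 11, 13, 17, 19, 23, 41, 43}.
v=23: a=23^3·(≡20), b=23^1·(≡3) mod 23; (20|23)=-1, (3|23)=+1; (−1)^{3·1·11}·(-1)^1·(+1)^3 = +1.
v=19: a=19^-6·(≡8), b=19^-2·(≡3) mod 19; (8|19)=-1, (3|19)=-1; (−1)^{-6·-2·9}·(-1)^-2·(-1)^-6 = +1.
v=5: a=5^2·(≡2), b=5^1·(≡2) mod 5; (2|5)=-1, (2|5)=-1; (−1)^{2·1·2}·(-1)^1·(-1)^2 = -1.
v=∞: -5798507 < 0 and -28992535 < 0  ⇒  (a,b)_∞ = -1.
v=7: a=7^2·(≡5), b=7^2·(≡4) mod 7; (5|7)=-1, (4|7)=+1; (−1)^{2·2·3}·(-1)^2·(+1)^2 = +1.
v=2: v_2(a)=32, v_2(b)=14; units ≡ 5, 1 (mod 8); ε·ε+αω+βω = 0·0+32·0+14·1 ≡ 0  ⇒  (a,b)_2 = +1.
v=43: a=43^3·(≡8), b=43^1·(≡23) mod 43; (8|43)=-1, (23|43)=+1; (−1)^{3·1·21}·(-1)^1·(+1)^3 = +1.
v=13: a=13^5·(≡3), b=13^1·(≡8) mod 13; (3|13)=+1, (8|13)=-1; (−1)^{5·1·6}·(+1)^1·(-1)^5 = -1.
v=17: a=17^-2·(≡6), b=17^0·(≡9) mod 17; (6|17)=-1, (9|17)=+1; (−1)^{-2·0·8}·(-1)^0·(+1)^-2 = +1.
v=11: a=11^-1·(≡5), b=11^-1·(≡5) mod 11; (5|11)=+1, (5|11)=+1; (−1)^{-1·-1·5}·(+1)^-1·(+1)^-1 = -1.
v=3: a=3^-6·(≡1), b=3^-2·(≡2) mod 3; (1|3)=+1, (2|3)=-1; (−1)^{-6·-2·1}·(+1)^-2·(-1)^-6 = +1.
v=41: a=41^3·(≡5), b=41^1·(≡39) mod 41; (5|41)=+1, (39|41)=+1; (−1)^{3·1·20}·(+1)^1·(+1)^3 = +1.
|Ram(-5798507, -28992535)| = 4, even; anisotropic at {5, 11, 13, ∞}.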